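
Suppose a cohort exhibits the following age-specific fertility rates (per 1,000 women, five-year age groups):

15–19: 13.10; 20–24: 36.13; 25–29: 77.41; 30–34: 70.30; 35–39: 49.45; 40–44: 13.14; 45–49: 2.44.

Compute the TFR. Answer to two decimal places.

Sum of ASFRs = 13.10 + 36.13 + 77.41 + 70.30 + 49.45 + 13.14 + 2.44 = 261.97
TFR = 5 × 261.97 / 1000 = 1.30985

1.31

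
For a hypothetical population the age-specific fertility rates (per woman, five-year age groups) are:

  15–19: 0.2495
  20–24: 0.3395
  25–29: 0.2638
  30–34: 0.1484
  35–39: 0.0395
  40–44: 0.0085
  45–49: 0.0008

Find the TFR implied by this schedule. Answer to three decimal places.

5.250

Sum of ASFRs = 0.2495 + 0.3395 + 0.2638 + 0.1484 + 0.0395 + 0.0085 + 0.0008 = 1.0500
TFR = 5 × 1.0500 = 5.25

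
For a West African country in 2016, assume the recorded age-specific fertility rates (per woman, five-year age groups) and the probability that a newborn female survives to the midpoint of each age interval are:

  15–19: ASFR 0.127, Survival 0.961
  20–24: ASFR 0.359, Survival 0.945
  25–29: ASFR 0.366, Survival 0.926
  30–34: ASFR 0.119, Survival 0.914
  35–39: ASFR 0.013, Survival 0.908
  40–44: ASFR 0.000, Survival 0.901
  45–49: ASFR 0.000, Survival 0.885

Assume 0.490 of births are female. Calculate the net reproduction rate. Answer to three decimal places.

Proportion female at birth = 0.490.
Survival-weighted fertility by age (5·fₓ·Sₓ):
  15–19: 5 × 0.127 × 0.961 = 0.61024
  20–24: 5 × 0.359 × 0.945 = 1.69628
  25–29: 5 × 0.366 × 0.926 = 1.69458
  30–34: 5 × 0.119 × 0.914 = 0.54383
  35–39: 5 × 0.013 × 0.908 = 0.05902
  40–44: 5 × 0.000 × 0.901 = 0.00000
  45–49: 5 × 0.000 × 0.885 = 0.00000
Sum = 4.60395
NRR = 0.490 × 4.60395 = 2.25594
An NRR exceeding 1 indicates intrinsic growth under these rates.

2.256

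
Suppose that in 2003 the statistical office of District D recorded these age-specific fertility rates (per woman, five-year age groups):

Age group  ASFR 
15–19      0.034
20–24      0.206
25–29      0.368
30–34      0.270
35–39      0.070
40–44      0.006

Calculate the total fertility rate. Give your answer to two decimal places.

Sum of ASFRs = 0.034 + 0.206 + 0.368 + 0.270 + 0.070 + 0.006 = 0.954
TFR = 5 × 0.954 = 4.77

4.77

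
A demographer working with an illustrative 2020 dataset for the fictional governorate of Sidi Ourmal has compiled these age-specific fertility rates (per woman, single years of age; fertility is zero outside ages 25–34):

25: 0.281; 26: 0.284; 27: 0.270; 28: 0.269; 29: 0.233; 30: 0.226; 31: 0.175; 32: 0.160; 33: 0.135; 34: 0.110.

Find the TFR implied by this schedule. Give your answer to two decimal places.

Sum of ASFRs = 0.281 + 0.284 + 0.270 + 0.269 + 0.233 + 0.226 + 0.175 + 0.160 + 0.135 + 0.110 = 2.143
TFR = 2.143

2.14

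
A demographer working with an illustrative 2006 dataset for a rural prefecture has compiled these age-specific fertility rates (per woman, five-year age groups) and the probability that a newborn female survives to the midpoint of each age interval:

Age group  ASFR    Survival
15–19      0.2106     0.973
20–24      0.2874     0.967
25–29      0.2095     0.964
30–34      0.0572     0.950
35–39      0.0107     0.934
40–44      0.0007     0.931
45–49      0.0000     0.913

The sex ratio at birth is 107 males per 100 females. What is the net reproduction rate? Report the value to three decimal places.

1.811

Proportion female at birth = 100 / (100 + 107) = 0.48309.
Each age group contributes 5 × ASFR × survival:
  15–19: 5 × 0.2106 × 0.973 = 1.02457
  20–24: 5 × 0.2874 × 0.967 = 1.38958
  25–29: 5 × 0.2095 × 0.964 = 1.00979
  30–34: 5 × 0.0572 × 0.950 = 0.27170
  35–39: 5 × 0.0107 × 0.934 = 0.04997
  40–44: 5 × 0.0007 × 0.931 = 0.00326
  45–49: 5 × 0.0000 × 0.913 = 0.00000
Sum = 3.74887
NRR = 0.48309 × 3.74887 = 1.81104
NRR > 1, so each generation more than replaces itself.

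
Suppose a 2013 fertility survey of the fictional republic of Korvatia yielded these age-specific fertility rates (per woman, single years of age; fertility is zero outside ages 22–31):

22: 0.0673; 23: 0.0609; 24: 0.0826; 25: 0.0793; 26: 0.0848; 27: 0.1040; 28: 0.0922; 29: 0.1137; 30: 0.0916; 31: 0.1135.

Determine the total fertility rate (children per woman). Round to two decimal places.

Sum of ASFRs = 0.0673 + 0.0609 + 0.0826 + 0.0793 + 0.0848 + 0.1040 + 0.0922 + 0.1137 + 0.0916 + 0.1135 = 0.8899
TFR = 0.8899

0.89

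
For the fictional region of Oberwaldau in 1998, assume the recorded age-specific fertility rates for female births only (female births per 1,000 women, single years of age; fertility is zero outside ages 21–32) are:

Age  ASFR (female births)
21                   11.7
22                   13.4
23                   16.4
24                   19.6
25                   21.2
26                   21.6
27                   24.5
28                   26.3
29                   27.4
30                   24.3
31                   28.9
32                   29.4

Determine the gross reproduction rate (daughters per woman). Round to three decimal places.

Sum of female ASFRs = 11.7 + 13.4 + 16.4 + 19.6 + 21.2 + 21.6 + 24.5 + 26.3 + 27.4 + 24.3 + 28.9 + 29.4 = 264.7
GRR = 264.7 / 1000 = 0.2647

0.265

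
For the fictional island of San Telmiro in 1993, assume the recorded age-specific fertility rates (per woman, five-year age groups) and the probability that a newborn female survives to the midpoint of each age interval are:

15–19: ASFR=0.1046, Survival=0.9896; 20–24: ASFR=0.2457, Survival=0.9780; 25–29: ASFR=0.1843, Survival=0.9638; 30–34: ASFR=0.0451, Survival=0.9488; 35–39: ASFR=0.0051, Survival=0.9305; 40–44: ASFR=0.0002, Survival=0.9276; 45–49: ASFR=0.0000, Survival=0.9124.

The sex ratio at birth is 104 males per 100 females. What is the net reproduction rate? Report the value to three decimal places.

1.395

Proportion female at birth = 100 / (100 + 104) = 0.49020.
Per-age-group product (5 × ASFR × survival probability):
  15–19: 5 × 0.1046 × 0.9896 = 0.51756
  20–24: 5 × 0.2457 × 0.9780 = 1.20147
  25–29: 5 × 0.1843 × 0.9638 = 0.88814
  30–34: 5 × 0.0451 × 0.9488 = 0.21395
  35–39: 5 × 0.0051 × 0.9305 = 0.02373
  40–44: 5 × 0.0002 × 0.9276 = 0.00093
  45–49: 5 × 0.0000 × 0.9124 = 0.00000
Sum = 2.84578
NRR = 0.49020 × 2.84578 = 1.39500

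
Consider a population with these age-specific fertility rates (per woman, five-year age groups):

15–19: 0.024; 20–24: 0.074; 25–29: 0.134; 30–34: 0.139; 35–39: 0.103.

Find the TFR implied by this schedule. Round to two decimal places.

2.37

Sum of ASFRs = 0.024 + 0.074 + 0.134 + 0.139 + 0.103 = 0.474
TFR = 5 × 0.474 = 2.37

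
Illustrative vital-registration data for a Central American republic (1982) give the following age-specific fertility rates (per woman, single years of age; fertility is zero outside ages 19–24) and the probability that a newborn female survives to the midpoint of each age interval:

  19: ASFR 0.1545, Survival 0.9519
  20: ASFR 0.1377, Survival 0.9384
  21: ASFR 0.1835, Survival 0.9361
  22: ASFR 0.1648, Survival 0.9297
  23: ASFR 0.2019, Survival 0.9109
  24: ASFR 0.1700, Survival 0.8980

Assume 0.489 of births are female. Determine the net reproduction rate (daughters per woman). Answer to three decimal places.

Proportion female at birth = 0.489.
Per-age-group product (1 × ASFR × survival probability):
  19: 1 × 0.1545 × 0.9519 = 0.14707
  20: 1 × 0.1377 × 0.9384 = 0.12922
  21: 1 × 0.1835 × 0.9361 = 0.17177
  22: 1 × 0.1648 × 0.9297 = 0.15321
  23: 1 × 0.2019 × 0.9109 = 0.18391
  24: 1 × 0.1700 × 0.8980 = 0.15266
Sum = 0.93784
NRR = 0.489 × 0.93784 = 0.45860
With NRR below 1 the population is below replacement fertility.

0.459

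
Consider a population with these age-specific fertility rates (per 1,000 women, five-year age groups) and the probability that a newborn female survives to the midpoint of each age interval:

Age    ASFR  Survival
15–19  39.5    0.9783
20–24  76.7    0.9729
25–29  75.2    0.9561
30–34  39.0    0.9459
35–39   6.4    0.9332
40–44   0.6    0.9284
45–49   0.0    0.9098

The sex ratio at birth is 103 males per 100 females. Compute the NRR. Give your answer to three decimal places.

Proportion female at birth = 100 / (100 + 103) = 0.49261.
Weighting each age-specific rate by interval width and survival:
  15–19: 5 × 39.5/1000 × 0.9783 = 0.19321
  20–24: 5 × 76.7/1000 × 0.9729 = 0.37311
  25–29: 5 × 75.2/1000 × 0.9561 = 0.35949
  30–34: 5 × 39.0/1000 × 0.9459 = 0.18445
  35–39: 5 × 6.4/1000 × 0.9332 = 0.02986
  40–44: 5 × 0.6/1000 × 0.9284 = 0.00279
  45–49: 5 × 0.0/1000 × 0.9098 = 0.00000
Sum = 1.14291
NRR = 0.49261 × 1.14291 = 0.56301
NRR < 1, so the cohort does not fully replace itself.

0.563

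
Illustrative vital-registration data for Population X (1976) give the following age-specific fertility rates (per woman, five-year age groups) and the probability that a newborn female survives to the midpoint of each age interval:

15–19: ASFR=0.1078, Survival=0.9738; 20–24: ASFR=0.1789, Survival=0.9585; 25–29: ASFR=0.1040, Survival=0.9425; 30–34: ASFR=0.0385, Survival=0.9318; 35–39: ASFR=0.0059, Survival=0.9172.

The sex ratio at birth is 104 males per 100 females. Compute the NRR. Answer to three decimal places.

Proportion female at birth = 100 / (100 + 104) = 0.49020.
Weighting each age-specific rate by interval width and survival:
  15–19: 5 × 0.1078 × 0.9738 = 0.52488
  20–24: 5 × 0.1789 × 0.9585 = 0.85738
  25–29: 5 × 0.1040 × 0.9425 = 0.49010
  30–34: 5 × 0.0385 × 0.9318 = 0.17937
  35–39: 5 × 0.0059 × 0.9172 = 0.02706
Sum = 2.07879
NRR = 0.49020 × 2.07879 = 1.01902

1.019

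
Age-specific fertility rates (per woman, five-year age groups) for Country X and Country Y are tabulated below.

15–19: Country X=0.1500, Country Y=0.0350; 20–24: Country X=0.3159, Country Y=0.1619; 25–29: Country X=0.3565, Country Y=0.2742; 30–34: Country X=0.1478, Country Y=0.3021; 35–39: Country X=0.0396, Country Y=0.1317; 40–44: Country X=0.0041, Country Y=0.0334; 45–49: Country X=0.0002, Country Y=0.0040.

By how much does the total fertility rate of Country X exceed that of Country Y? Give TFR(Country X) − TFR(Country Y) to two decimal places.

0.36

Country X:
  Sum of ASFRs = 0.1500 + 0.3159 + 0.3565 + 0.1478 + 0.0396 + 0.0041 + 0.0002 = 1.0141
  TFR = 5 × 1.0141 = 5.0705
Country Y:
  Sum of ASFRs = 0.0350 + 0.1619 + 0.2742 + 0.3021 + 0.1317 + 0.0334 + 0.0040 = 0.9423
  TFR = 5 × 0.9423 = 4.7115
Difference = 5.0705 − 4.7115 = 0.359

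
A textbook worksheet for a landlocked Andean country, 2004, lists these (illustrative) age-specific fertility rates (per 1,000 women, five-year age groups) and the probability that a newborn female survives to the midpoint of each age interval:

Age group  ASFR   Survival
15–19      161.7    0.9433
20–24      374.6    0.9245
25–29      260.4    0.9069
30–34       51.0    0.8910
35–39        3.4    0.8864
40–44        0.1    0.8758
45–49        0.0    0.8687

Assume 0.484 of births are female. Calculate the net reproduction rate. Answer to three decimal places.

Proportion female at birth = 0.484.
Per-age-group product (5 × ASFR × survival probability):
  15–19: 5 × 161.7/1000 × 0.9433 = 0.76266
  20–24: 5 × 374.6/1000 × 0.9245 = 1.73159
  25–29: 5 × 260.4/1000 × 0.9069 = 1.18078
  30–34: 5 × 51.0/1000 × 0.8910 = 0.22721
  35–39: 5 × 3.4/1000 × 0.8864 = 0.01507
  40–44: 5 × 0.1/1000 × 0.8758 = 0.00044
  45–49: 5 × 0.0/1000 × 0.8687 = 0.00000
Sum = 3.91775
NRR = 0.484 × 3.91775 = 1.89619
With NRR above 1 the population is above replacement fertility.

1.896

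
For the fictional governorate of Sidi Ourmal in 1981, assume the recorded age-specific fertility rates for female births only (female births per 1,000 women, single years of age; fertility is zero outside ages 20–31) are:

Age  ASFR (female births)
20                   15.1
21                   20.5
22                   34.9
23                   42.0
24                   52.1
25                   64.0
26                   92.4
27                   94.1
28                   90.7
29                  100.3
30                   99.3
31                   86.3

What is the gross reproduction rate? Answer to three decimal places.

Sum of female ASFRs = 15.1 + 20.5 + 34.9 + 42.0 + 52.1 + 64.0 + 92.4 + 94.1 + 90.7 + 100.3 + 99.3 + 86.3 = 791.7
GRR = 791.7 / 1000 = 0.7917

0.792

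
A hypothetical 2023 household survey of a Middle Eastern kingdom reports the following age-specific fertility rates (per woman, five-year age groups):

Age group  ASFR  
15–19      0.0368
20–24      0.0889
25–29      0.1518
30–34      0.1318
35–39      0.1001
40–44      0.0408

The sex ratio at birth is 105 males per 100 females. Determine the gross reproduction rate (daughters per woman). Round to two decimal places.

Proportion female at birth = 100 / (100 + 105) = 0.48780.
Sum of ASFRs = 0.0368 + 0.0889 + 0.1518 + 0.1318 + 0.1001 + 0.0408 = 0.5502
TFR = 5 × 0.5502 = 2.751
GRR = 0.48780 × 2.751 = 1.34194

1.34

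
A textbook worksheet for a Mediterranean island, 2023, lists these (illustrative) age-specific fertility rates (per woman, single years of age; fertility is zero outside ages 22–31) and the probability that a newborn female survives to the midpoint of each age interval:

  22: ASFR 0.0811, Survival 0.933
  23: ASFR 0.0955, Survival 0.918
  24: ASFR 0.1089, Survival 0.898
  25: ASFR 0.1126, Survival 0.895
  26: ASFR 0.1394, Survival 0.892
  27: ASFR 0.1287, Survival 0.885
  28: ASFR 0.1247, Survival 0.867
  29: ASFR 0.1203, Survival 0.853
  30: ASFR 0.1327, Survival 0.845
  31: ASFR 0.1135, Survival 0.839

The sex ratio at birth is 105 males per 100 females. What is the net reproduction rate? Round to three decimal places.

0.497

Proportion female at birth = 100 / (100 + 105) = 0.48780.
Each age group contributes 1 × ASFR × survival:
  22: 1 × 0.0811 × 0.933 = 0.07567
  23: 1 × 0.0955 × 0.918 = 0.08767
  24: 1 × 0.1089 × 0.898 = 0.09779
  25: 1 × 0.1126 × 0.895 = 0.10078
  26: 1 × 0.1394 × 0.892 = 0.12434
  27: 1 × 0.1287 × 0.885 = 0.11390
  28: 1 × 0.1247 × 0.867 = 0.10811
  29: 1 × 0.1203 × 0.853 = 0.10262
  30: 1 × 0.1327 × 0.845 = 0.11213
  31: 1 × 0.1135 × 0.839 = 0.09523
Sum = 1.01824
NRR = 0.48780 × 1.01824 = 0.49670
With NRR below 1 the population is below replacement fertility.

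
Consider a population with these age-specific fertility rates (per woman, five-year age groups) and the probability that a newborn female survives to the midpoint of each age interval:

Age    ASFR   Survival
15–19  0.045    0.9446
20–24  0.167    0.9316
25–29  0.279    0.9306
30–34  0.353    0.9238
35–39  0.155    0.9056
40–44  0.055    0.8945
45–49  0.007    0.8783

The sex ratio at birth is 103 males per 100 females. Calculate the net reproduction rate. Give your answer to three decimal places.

Proportion female at birth = 100 / (100 + 103) = 0.49261.
Weighting each age-specific rate by interval width and survival:
  15–19: 5 × 0.045 × 0.9446 = 0.21254
  20–24: 5 × 0.167 × 0.9316 = 0.77789
  25–29: 5 × 0.279 × 0.9306 = 1.29819
  30–34: 5 × 0.353 × 0.9238 = 1.63051
  35–39: 5 × 0.155 × 0.9056 = 0.70184
  40–44: 5 × 0.055 × 0.8945 = 0.24599
  45–49: 5 × 0.007 × 0.8783 = 0.03074
Sum = 4.89770
NRR = 0.49261 × 4.89770 = 2.41266
An NRR exceeding 1 indicates intrinsic growth under these rates.

2.413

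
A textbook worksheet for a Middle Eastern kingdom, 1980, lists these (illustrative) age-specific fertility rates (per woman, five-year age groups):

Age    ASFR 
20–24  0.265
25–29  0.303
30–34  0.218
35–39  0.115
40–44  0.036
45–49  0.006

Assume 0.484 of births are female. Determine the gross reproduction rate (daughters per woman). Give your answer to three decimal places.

Proportion female at birth = 0.484.
Sum of ASFRs = 0.265 + 0.303 + 0.218 + 0.115 + 0.036 + 0.006 = 0.943
TFR = 5 × 0.943 = 4.715
GRR = 0.484 × 4.715 = 2.28206

2.282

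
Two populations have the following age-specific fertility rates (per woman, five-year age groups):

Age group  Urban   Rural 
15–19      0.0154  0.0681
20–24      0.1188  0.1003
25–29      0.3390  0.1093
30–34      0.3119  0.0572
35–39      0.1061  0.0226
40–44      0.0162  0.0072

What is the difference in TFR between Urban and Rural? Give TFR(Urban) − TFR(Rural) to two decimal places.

Urban:
  Sum of ASFRs = 0.0154 + 0.1188 + 0.3390 + 0.3119 + 0.1061 + 0.0162 = 0.9074
  TFR = 5 × 0.9074 = 4.537
Rural:
  Sum of ASFRs = 0.0681 + 0.1003 + 0.1093 + 0.0572 + 0.0226 + 0.0072 = 0.3647
  TFR = 5 × 0.3647 = 1.8235
Difference = 4.537 − 1.8235 = 2.7135

2.71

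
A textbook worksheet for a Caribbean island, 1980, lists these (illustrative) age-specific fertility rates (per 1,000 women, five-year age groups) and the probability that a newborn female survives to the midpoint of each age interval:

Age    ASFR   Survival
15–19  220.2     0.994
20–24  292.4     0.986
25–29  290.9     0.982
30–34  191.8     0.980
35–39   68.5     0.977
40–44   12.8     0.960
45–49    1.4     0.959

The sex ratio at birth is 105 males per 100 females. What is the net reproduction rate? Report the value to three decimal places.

Proportion female at birth = 100 / (100 + 105) = 0.48780.
Per-age-group product (5 × ASFR × survival probability):
  15–19: 5 × 220.2/1000 × 0.994 = 1.09439
  20–24: 5 × 292.4/1000 × 0.986 = 1.44153
  25–29: 5 × 290.9/1000 × 0.982 = 1.42832
  30–34: 5 × 191.8/1000 × 0.980 = 0.93982
  35–39: 5 × 68.5/1000 × 0.977 = 0.33462
  40–44: 5 × 12.8/1000 × 0.960 = 0.06144
  45–49: 5 × 1.4/1000 × 0.959 = 0.00671
Sum = 5.30683
NRR = 0.48780 × 5.30683 = 2.58867

2.589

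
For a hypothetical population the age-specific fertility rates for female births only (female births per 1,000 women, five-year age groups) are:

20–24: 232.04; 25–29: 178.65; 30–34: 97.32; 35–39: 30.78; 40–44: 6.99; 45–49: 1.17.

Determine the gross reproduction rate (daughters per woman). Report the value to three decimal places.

Sum of female ASFRs = 232.04 + 178.65 + 97.32 + 30.78 + 6.99 + 1.17 = 546.95
GRR = 5 × 546.95 / 1000 = 2.73475

2.735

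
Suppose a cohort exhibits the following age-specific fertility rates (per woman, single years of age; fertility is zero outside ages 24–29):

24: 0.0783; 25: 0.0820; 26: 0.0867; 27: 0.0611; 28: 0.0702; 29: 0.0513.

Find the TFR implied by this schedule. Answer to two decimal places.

0.43

Sum of ASFRs = 0.0783 + 0.0820 + 0.0867 + 0.0611 + 0.0702 + 0.0513 = 0.4296
TFR = 0.4296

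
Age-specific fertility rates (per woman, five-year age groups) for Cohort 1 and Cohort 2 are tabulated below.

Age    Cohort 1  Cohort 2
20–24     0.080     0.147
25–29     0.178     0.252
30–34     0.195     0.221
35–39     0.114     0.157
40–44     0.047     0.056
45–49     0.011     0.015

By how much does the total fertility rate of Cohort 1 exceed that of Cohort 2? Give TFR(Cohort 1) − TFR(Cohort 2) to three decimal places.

Cohort 1:
  Sum of ASFRs = 0.080 + 0.178 + 0.195 + 0.114 + 0.047 + 0.011 = 0.625
  TFR = 5 × 0.625 = 3.125
Cohort 2:
  Sum of ASFRs = 0.147 + 0.252 + 0.221 + 0.157 + 0.056 + 0.015 = 0.848
  TFR = 5 × 0.848 = 4.24
Difference = 3.125 − 4.24 = -1.115

-1.115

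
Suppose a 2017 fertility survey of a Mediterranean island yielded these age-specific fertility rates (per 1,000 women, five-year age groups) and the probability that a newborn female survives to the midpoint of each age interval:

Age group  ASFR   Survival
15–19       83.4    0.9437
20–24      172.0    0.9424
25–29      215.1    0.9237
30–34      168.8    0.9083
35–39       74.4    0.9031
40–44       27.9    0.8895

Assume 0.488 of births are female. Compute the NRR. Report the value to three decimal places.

Proportion female at birth = 0.488.
Weighting each age-specific rate by interval width and survival:
  15–19: 5 × 83.4/1000 × 0.9437 = 0.39352
  20–24: 5 × 172.0/1000 × 0.9424 = 0.81046
  25–29: 5 × 215.1/1000 × 0.9237 = 0.99344
  30–34: 5 × 168.8/1000 × 0.9083 = 0.76661
  35–39: 5 × 74.4/1000 × 0.9031 = 0.33595
  40–44: 5 × 27.9/1000 × 0.8895 = 0.12409
Sum = 3.42407
NRR = 0.488 × 3.42407 = 1.67095
With NRR above 1 the population is above replacement fertility.

1.671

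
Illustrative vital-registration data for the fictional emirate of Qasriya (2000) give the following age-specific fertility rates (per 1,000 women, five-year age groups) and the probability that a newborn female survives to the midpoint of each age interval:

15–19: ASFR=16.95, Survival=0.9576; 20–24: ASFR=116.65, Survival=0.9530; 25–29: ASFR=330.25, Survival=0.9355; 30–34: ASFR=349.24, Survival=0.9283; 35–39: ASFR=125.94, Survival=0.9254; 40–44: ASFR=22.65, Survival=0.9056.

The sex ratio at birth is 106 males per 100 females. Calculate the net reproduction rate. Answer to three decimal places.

2.179

Proportion female at birth = 100 / (100 + 106) = 0.48544.
Weighting each age-specific rate by interval width and survival:
  15–19: 5 × 16.95/1000 × 0.9576 = 0.08116
  20–24: 5 × 116.65/1000 × 0.9530 = 0.55584
  25–29: 5 × 330.25/1000 × 0.9355 = 1.54474
  30–34: 5 × 349.24/1000 × 0.9283 = 1.62100
  35–39: 5 × 125.94/1000 × 0.9254 = 0.58272
  40–44: 5 × 22.65/1000 × 0.9056 = 0.10256
Sum = 4.48802
NRR = 0.48544 × 4.48802 = 2.17866
With NRR above 1 the population is above replacement fertility.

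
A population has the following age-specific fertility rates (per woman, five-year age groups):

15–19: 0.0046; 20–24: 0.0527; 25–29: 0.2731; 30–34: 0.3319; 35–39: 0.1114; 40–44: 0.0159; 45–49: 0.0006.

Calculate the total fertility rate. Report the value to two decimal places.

Sum of ASFRs = 0.0046 + 0.0527 + 0.2731 + 0.3319 + 0.1114 + 0.0159 + 0.0006 = 0.7902
TFR = 5 × 0.7902 = 3.951

3.95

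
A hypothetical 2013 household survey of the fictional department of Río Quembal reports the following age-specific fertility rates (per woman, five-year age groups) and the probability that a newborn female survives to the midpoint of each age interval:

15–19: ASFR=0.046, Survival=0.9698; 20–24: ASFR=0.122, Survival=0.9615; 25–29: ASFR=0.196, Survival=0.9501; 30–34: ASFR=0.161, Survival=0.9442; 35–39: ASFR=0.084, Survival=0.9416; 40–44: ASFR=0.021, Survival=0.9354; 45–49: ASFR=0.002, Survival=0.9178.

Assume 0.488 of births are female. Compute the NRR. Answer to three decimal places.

1.466

Proportion female at birth = 0.488.
Per-age-group product (5 × ASFR × survival probability):
  15–19: 5 × 0.046 × 0.9698 = 0.22305
  20–24: 5 × 0.122 × 0.9615 = 0.58652
  25–29: 5 × 0.196 × 0.9501 = 0.93110
  30–34: 5 × 0.161 × 0.9442 = 0.76008
  35–39: 5 × 0.084 × 0.9416 = 0.39547
  40–44: 5 × 0.021 × 0.9354 = 0.09822
  45–49: 5 × 0.002 × 0.9178 = 0.00918
Sum = 3.00362
NRR = 0.488 × 3.00362 = 1.46577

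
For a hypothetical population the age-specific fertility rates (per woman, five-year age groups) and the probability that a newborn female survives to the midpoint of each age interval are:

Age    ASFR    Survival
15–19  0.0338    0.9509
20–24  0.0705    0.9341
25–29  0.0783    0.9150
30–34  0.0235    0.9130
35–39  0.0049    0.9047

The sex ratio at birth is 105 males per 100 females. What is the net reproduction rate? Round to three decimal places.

Proportion female at birth = 100 / (100 + 105) = 0.48780.
Survival-weighted fertility by age (5·fₓ·Sₓ):
  15–19: 5 × 0.0338 × 0.9509 = 0.16070
  20–24: 5 × 0.0705 × 0.9341 = 0.32927
  25–29: 5 × 0.0783 × 0.9150 = 0.35822
  30–34: 5 × 0.0235 × 0.9130 = 0.10728
  35–39: 5 × 0.0049 × 0.9047 = 0.02217
Sum = 0.97764
NRR = 0.48780 × 0.97764 = 0.47689

0.477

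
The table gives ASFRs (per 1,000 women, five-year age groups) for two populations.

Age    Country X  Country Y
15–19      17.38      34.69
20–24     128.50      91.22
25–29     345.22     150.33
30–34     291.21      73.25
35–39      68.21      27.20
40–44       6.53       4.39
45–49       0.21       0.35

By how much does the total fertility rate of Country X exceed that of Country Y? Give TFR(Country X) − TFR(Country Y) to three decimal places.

2.379

Country X:
  Sum of ASFRs = 17.38 + 128.50 + 345.22 + 291.21 + 68.21 + 6.53 + 0.21 = 857.26
  TFR = 5 × 857.26 / 1000 = 4.2863
Country Y:
  Sum of ASFRs = 34.69 + 91.22 + 150.33 + 73.25 + 27.20 + 4.39 + 0.35 = 381.43
  TFR = 5 × 381.43 / 1000 = 1.90715
Difference = 4.2863 − 1.90715 = 2.37915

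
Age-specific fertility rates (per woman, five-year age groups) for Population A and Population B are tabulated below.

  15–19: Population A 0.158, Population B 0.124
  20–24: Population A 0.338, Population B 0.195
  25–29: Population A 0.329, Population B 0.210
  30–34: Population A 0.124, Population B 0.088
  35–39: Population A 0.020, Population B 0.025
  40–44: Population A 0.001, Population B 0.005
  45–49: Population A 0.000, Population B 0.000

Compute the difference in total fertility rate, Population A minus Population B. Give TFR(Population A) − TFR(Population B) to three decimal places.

1.615

Population A:
  Sum of ASFRs = 0.158 + 0.338 + 0.329 + 0.124 + 0.020 + 0.001 + 0.000 = 0.970
  TFR = 5 × 0.970 = 4.85
Population B:
  Sum of ASFRs = 0.124 + 0.195 + 0.210 + 0.088 + 0.025 + 0.005 + 0.000 = 0.647
  TFR = 5 × 0.647 = 3.235
Difference = 4.85 − 3.235 = 1.615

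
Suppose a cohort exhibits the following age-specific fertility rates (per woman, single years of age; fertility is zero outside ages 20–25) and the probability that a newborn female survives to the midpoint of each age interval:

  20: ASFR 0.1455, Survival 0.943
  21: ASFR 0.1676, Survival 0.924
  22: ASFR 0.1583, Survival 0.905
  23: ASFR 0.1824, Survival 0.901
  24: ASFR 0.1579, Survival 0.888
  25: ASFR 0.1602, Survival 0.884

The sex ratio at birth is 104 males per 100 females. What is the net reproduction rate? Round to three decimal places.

0.432

Proportion female at birth = 100 / (100 + 104) = 0.49020.
Survival-weighted fertility by age (1·fₓ·Sₓ):
  20: 1 × 0.1455 × 0.943 = 0.13721
  21: 1 × 0.1676 × 0.924 = 0.15486
  22: 1 × 0.1583 × 0.905 = 0.14326
  23: 1 × 0.1824 × 0.901 = 0.16434
  24: 1 × 0.1579 × 0.888 = 0.14022
  25: 1 × 0.1602 × 0.884 = 0.14162
Sum = 0.88151
NRR = 0.49020 × 0.88151 = 0.43212
NRR < 1, so the cohort does not fully replace itself.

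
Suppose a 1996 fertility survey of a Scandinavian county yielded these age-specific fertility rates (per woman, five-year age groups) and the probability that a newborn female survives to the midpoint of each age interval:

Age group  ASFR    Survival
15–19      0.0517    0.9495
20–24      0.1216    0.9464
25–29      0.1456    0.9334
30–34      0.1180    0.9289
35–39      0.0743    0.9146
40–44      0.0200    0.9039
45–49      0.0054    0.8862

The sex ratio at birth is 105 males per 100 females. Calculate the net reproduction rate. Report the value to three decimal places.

1.221

Proportion female at birth = 100 / (100 + 105) = 0.48780.
Weighting each age-specific rate by interval width and survival:
  15–19: 5 × 0.0517 × 0.9495 = 0.24545
  20–24: 5 × 0.1216 × 0.9464 = 0.57541
  25–29: 5 × 0.1456 × 0.9334 = 0.67952
  30–34: 5 × 0.1180 × 0.9289 = 0.54805
  35–39: 5 × 0.0743 × 0.9146 = 0.33977
  40–44: 5 × 0.0200 × 0.9039 = 0.09039
  45–49: 5 × 0.0054 × 0.8862 = 0.02393
Sum = 2.50252
NRR = 0.48780 × 2.50252 = 1.22073
With NRR above 1 the population is above replacement fertility.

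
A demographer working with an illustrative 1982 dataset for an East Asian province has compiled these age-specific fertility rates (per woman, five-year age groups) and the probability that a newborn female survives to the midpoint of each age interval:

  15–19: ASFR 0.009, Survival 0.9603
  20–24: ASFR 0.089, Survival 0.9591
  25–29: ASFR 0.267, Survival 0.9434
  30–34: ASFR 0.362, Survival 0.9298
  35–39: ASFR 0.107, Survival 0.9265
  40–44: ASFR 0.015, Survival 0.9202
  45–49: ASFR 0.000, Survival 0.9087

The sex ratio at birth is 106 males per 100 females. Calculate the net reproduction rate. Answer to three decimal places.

Proportion female at birth = 100 / (100 + 106) = 0.48544.
Weighting each age-specific rate by interval width and survival:
  15–19: 5 × 0.009 × 0.9603 = 0.04321
  20–24: 5 × 0.089 × 0.9591 = 0.42680
  25–29: 5 × 0.267 × 0.9434 = 1.25944
  30–34: 5 × 0.362 × 0.9298 = 1.68294
  35–39: 5 × 0.107 × 0.9265 = 0.49568
  40–44: 5 × 0.015 × 0.9202 = 0.06902
  45–49: 5 × 0.000 × 0.9087 = 0.00000
Sum = 3.97709
NRR = 0.48544 × 3.97709 = 1.93064
With NRR above 1 the population is above replacement fertility.

1.931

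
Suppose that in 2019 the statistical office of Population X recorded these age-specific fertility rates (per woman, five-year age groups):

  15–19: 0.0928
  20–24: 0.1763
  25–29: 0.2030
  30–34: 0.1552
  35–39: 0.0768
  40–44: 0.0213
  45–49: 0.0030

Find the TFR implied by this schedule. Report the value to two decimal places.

Sum of ASFRs = 0.0928 + 0.1763 + 0.2030 + 0.1552 + 0.0768 + 0.0213 + 0.0030 = 0.7284
TFR = 5 × 0.7284 = 3.642

3.64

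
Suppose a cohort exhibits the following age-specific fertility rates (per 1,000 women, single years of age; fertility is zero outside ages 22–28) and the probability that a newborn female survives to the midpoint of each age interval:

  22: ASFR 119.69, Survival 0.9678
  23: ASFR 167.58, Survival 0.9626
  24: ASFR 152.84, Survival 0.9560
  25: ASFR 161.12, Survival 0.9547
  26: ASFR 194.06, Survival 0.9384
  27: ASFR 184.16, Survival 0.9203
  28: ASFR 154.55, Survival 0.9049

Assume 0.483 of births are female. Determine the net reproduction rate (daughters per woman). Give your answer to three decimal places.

Proportion female at birth = 0.483.
Each age group contributes 1 × ASFR × survival:
  22: 1 × 119.69/1000 × 0.9678 = 0.11584
  23: 1 × 167.58/1000 × 0.9626 = 0.16131
  24: 1 × 152.84/1000 × 0.9560 = 0.14612
  25: 1 × 161.12/1000 × 0.9547 = 0.15382
  26: 1 × 194.06/1000 × 0.9384 = 0.18211
  27: 1 × 184.16/1000 × 0.9203 = 0.16948
  28: 1 × 154.55/1000 × 0.9049 = 0.13985
Sum = 1.06853
NRR = 0.483 × 1.06853 = 0.51610

0.516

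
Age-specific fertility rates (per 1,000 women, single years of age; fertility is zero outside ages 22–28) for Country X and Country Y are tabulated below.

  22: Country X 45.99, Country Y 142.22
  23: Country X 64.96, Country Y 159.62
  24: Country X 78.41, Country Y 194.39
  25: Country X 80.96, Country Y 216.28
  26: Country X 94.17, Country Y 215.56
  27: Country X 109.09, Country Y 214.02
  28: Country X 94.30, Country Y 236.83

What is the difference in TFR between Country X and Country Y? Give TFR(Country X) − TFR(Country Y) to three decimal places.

-0.811

Country X:
  Sum of ASFRs = 45.99 + 64.96 + 78.41 + 80.96 + 94.17 + 109.09 + 94.30 = 567.88
  TFR = 567.88 / 1000 = 0.56788
Country Y:
  Sum of ASFRs = 142.22 + 159.62 + 194.39 + 216.28 + 215.56 + 214.02 + 236.83 = 1378.92
  TFR = 1378.92 / 1000 = 1.37892
Difference = 0.56788 − 1.37892 = -0.81104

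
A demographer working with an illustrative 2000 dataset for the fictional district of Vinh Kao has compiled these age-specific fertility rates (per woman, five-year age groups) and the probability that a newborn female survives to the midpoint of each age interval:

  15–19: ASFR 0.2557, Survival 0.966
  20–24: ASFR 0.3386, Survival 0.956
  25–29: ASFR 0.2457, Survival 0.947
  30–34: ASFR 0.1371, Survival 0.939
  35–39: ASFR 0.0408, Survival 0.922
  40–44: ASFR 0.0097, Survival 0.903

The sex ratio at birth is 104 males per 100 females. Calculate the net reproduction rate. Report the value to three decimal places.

Proportion female at birth = 100 / (100 + 104) = 0.49020.
Each age group contributes 5 × ASFR × survival:
  15–19: 5 × 0.2557 × 0.966 = 1.23503
  20–24: 5 × 0.3386 × 0.956 = 1.61851
  25–29: 5 × 0.2457 × 0.947 = 1.16339
  30–34: 5 × 0.1371 × 0.939 = 0.64368
  35–39: 5 × 0.0408 × 0.922 = 0.18809
  40–44: 5 × 0.0097 × 0.903 = 0.04380
Sum = 4.89250
NRR = 0.49020 × 4.89250 = 2.39830

2.398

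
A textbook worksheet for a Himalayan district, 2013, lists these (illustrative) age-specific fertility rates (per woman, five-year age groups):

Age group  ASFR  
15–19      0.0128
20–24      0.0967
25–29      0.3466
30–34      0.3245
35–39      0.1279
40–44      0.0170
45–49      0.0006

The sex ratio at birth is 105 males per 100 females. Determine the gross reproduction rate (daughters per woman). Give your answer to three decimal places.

2.259

Proportion female at birth = 100 / (100 + 105) = 0.48780.
Sum of ASFRs = 0.0128 + 0.0967 + 0.3466 + 0.3245 + 0.1279 + 0.0170 + 0.0006 = 0.9261
TFR = 5 × 0.9261 = 4.6305
GRR = 0.48780 × 4.6305 = 2.25876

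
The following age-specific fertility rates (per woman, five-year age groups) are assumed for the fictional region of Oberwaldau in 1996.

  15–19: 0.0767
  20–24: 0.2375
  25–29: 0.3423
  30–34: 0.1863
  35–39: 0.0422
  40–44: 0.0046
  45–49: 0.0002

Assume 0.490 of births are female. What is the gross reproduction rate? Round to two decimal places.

2.18

Proportion female at birth = 0.490.
Sum of ASFRs = 0.0767 + 0.2375 + 0.3423 + 0.1863 + 0.0422 + 0.0046 + 0.0002 = 0.8898
TFR = 5 × 0.8898 = 4.449
GRR = 0.490 × 4.449 = 2.18001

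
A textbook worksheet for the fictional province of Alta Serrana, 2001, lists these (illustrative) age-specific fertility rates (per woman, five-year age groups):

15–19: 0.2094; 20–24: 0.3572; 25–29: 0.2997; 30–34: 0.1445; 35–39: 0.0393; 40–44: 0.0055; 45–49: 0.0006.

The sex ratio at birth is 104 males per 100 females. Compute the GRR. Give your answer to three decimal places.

2.589

Proportion female at birth = 100 / (100 + 104) = 0.49020.
Sum of ASFRs = 0.2094 + 0.3572 + 0.2997 + 0.1445 + 0.0393 + 0.0055 + 0.0006 = 1.0562
TFR = 5 × 1.0562 = 5.281
GRR = 0.49020 × 5.281 = 2.58875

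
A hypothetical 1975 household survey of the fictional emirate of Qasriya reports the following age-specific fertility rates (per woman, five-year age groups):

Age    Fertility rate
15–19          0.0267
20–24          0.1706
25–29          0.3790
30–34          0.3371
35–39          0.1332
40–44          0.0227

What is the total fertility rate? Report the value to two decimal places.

Sum of ASFRs = 0.0267 + 0.1706 + 0.3790 + 0.3371 + 0.1332 + 0.0227 = 1.0693
TFR = 5 × 1.0693 = 5.3465

5.35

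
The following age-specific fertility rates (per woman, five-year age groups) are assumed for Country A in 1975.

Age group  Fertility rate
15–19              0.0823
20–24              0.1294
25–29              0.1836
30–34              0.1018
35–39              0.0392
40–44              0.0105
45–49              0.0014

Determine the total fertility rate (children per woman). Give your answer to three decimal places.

Sum of ASFRs = 0.0823 + 0.1294 + 0.1836 + 0.1018 + 0.0392 + 0.0105 + 0.0014 = 0.5482
TFR = 5 × 0.5482 = 2.741

2.741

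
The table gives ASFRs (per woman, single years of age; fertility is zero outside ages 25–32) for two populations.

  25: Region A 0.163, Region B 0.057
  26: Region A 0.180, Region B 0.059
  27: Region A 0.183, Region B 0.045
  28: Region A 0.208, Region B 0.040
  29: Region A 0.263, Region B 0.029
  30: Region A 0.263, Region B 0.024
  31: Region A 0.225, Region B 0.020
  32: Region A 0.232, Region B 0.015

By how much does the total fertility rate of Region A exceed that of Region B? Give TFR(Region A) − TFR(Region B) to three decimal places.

1.428

Region A:
  Sum of ASFRs = 0.163 + 0.180 + 0.183 + 0.208 + 0.263 + 0.263 + 0.225 + 0.232 = 1.717
  TFR = 1.717
Region B:
  Sum of ASFRs = 0.057 + 0.059 + 0.045 + 0.040 + 0.029 + 0.024 + 0.020 + 0.015 = 0.289
  TFR = 0.289
Difference = 1.717 − 0.289 = 1.428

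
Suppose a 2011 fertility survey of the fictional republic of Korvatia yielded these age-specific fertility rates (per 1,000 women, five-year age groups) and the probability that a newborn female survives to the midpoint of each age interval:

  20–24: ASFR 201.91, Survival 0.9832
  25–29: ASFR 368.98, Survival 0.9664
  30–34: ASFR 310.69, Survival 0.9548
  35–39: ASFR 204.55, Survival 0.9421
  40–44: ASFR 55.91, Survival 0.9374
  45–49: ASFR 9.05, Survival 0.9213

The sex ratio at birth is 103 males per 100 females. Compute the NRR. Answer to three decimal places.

Proportion female at birth = 100 / (100 + 103) = 0.49261.
Per-age-group product (5 × ASFR × survival probability):
  20–24: 5 × 201.91/1000 × 0.9832 = 0.99259
  25–29: 5 × 368.98/1000 × 0.9664 = 1.78291
  30–34: 5 × 310.69/1000 × 0.9548 = 1.48323
  35–39: 5 × 204.55/1000 × 0.9421 = 0.96353
  40–44: 5 × 55.91/1000 × 0.9374 = 0.26205
  45–49: 5 × 9.05/1000 × 0.9213 = 0.04169
Sum = 5.52600
NRR = 0.49261 × 5.52600 = 2.72216
An NRR exceeding 1 indicates intrinsic growth under these rates.

2.722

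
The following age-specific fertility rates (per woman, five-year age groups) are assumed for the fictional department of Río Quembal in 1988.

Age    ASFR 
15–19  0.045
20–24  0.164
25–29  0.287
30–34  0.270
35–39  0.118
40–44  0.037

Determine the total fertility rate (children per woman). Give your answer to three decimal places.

4.605

Sum of ASFRs = 0.045 + 0.164 + 0.287 + 0.270 + 0.118 + 0.037 = 0.921
TFR = 5 × 0.921 = 4.605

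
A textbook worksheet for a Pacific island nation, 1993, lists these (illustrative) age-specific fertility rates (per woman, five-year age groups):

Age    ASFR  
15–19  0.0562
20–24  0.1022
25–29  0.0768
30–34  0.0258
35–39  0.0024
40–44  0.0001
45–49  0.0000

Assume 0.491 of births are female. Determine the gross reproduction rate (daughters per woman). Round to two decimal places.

0.65

Proportion female at birth = 0.491.
Sum of ASFRs = 0.0562 + 0.1022 + 0.0768 + 0.0258 + 0.0024 + 0.0001 + 0.0000 = 0.2635
TFR = 5 × 0.2635 = 1.3175
GRR = 0.491 × 1.3175 = 0.64689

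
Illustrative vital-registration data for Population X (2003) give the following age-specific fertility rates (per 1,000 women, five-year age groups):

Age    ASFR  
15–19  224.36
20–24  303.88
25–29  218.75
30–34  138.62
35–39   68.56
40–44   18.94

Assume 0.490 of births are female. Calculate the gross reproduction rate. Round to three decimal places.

2.384

Proportion female at birth = 0.490.
Sum of ASFRs = 224.36 + 303.88 + 218.75 + 138.62 + 68.56 + 18.94 = 973.11
TFR = 5 × 973.11 / 1000 = 4.86555
GRR = 0.490 × 4.86555 = 2.38412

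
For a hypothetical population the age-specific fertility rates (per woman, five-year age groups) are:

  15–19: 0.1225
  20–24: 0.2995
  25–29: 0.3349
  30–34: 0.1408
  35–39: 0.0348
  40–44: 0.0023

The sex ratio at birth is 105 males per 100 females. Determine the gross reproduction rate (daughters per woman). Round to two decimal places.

Proportion female at birth = 100 / (100 + 105) = 0.48780.
Sum of ASFRs = 0.1225 + 0.2995 + 0.3349 + 0.1408 + 0.0348 + 0.0023 = 0.9348
TFR = 5 × 0.9348 = 4.674
GRR = 0.48780 × 4.674 = 2.27998

2.28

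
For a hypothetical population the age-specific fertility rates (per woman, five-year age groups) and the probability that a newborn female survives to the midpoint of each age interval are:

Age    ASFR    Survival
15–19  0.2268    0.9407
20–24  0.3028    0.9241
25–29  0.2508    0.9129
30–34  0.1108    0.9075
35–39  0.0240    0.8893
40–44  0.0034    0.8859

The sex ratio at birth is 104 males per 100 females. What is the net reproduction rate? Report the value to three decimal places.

2.076

Proportion female at birth = 100 / (100 + 104) = 0.49020.
Weighting each age-specific rate by interval width and survival:
  15–19: 5 × 0.2268 × 0.9407 = 1.06675
  20–24: 5 × 0.3028 × 0.9241 = 1.39909
  25–29: 5 × 0.2508 × 0.9129 = 1.14478
  30–34: 5 × 0.1108 × 0.9075 = 0.50276
  35–39: 5 × 0.0240 × 0.8893 = 0.10672
  40–44: 5 × 0.0034 × 0.8859 = 0.01506
Sum = 4.23516
NRR = 0.49020 × 4.23516 = 2.07608
An NRR exceeding 1 indicates intrinsic growth under these rates.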